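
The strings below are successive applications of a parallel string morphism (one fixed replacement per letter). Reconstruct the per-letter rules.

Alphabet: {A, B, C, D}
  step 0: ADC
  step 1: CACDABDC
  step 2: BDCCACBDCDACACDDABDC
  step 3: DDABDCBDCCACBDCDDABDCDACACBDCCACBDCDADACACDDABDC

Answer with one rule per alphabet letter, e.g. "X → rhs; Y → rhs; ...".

A->CAC, B->D, C->BDC, D->DA

  step 2 ⇒ step 3: BDCCACBDCDACACDDABDC ⇒ D·DA·BDC·BDC·CAC·BDC·D·DA·BDC·DA·CAC·BDC·CAC·BDC·DA·DA·CAC·D·DA·BDC
    A ↦ CAC
    B ↦ D
    C ↦ BDC
    D ↦ DA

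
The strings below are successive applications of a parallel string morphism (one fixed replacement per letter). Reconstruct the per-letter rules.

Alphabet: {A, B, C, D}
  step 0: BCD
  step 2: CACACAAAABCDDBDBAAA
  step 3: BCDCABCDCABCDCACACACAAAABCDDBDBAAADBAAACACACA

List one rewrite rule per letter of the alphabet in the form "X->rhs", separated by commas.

A->CA, B->AAA, C->BCD, D->DB

  step 2 ⇒ step 3: CACACAAAABCDDBDBAAA ⇒ BCD·CA·BCD·CA·BCD·CA·CA·CA·CA·AAA·BCD·DB·DB·AAA·DB·AAA·CA·CA·CA
    A ↦ CA
    B ↦ AAA
    C ↦ BCD
    D ↦ DB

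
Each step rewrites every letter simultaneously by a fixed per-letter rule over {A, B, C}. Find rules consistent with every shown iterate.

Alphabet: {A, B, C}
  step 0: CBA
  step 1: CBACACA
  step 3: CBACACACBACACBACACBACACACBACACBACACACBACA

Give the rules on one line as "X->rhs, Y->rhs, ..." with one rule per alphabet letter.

A->CA, B->CA, C->CBA

  step 0 ⇒ step 1: CBA ⇒ CBA·CA·CA
    A ↦ CA
    B ↦ CA
    C ↦ CBA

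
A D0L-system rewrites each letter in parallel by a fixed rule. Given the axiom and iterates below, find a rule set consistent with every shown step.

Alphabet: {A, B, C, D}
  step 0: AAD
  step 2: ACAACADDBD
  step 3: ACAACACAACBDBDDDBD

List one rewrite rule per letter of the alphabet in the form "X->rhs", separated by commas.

  step 2 ⇒ step 3: ACAACADDBD ⇒ AC·A·AC·AC·A·AC·BD·BD·DD·BD
    A ↦ AC
    B ↦ DD
    C ↦ A
    D ↦ BD

A->AC, B->DD, C->A, D->BD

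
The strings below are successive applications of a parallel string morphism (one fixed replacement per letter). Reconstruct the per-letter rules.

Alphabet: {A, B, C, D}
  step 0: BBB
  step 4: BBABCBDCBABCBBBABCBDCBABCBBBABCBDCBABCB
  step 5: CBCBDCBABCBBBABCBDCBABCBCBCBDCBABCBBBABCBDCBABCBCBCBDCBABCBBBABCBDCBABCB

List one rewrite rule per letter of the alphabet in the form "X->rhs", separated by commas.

  step 4 ⇒ step 5: BBABCBDCBABCBBBABCBDCBABCBBBABCBDCBABCB ⇒ CB·CB·D·CB·AB·CB·BB·AB·CB·D·CB·AB·CB·CB·CB·D·CB·AB·CB·BB·AB·CB·D·CB·AB·CB·CB·CB·D·CB·AB·CB·BB·AB·CB·D·CB·AB·CB
    A ↦ D
    B ↦ CB
    C ↦ AB
    D ↦ BB

A->D, B->CB, C->AB, D->BB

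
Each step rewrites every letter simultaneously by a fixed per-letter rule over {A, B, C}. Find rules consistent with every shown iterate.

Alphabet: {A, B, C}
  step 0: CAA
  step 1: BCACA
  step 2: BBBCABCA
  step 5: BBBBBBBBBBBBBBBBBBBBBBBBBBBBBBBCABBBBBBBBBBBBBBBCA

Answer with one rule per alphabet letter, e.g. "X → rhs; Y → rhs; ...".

A->CA, B->BB, C->B

  step 1 ⇒ step 2: BCACA ⇒ BB·B·CA·B·CA
    A ↦ CA
    B ↦ BB
    C ↦ B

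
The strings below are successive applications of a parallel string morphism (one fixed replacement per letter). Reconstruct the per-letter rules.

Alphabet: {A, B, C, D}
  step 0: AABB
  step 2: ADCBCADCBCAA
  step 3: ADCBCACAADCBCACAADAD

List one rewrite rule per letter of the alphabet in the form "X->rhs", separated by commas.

  step 2 ⇒ step 3: ADCBCADCBCAA ⇒ AD·CBC·A·C·A·AD·CBC·A·C·A·AD·AD
    A ↦ AD
    B ↦ C
    C ↦ A
    D ↦ CBC

A->AD, B->C, C->A, D->CBC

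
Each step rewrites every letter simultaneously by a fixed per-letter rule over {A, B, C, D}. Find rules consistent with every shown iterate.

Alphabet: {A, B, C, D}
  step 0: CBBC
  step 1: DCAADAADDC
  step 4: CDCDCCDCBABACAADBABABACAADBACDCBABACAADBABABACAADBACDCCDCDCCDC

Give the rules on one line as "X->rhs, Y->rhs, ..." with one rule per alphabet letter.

A->BA, B->AAD, C->DC, D->C

  step 0 ⇒ step 1: CBBC ⇒ DC·AAD·AAD·DC
    B ↦ AAD
    C ↦ DC
    A ↦ BA  (constrained at step 1)
    D ↦ C  (constrained at step 1)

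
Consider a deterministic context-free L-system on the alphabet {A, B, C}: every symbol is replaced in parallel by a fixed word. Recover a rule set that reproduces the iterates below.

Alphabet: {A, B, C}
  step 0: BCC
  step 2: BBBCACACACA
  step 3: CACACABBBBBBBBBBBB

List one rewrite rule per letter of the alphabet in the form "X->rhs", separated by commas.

A->B, B->CA, C->BB

  step 2 ⇒ step 3: BBBCACACACA ⇒ CA·CA·CA·BB·B·BB·B·BB·B·BB·B
    A ↦ B
    B ↦ CA
    C ↦ BB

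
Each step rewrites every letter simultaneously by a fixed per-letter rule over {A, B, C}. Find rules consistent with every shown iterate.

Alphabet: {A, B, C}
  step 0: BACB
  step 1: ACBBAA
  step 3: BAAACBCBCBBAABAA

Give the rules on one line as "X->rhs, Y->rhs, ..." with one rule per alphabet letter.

A->CB, B->A, C->BA

  step 0 ⇒ step 1: BACB ⇒ A·CB·BA·A
    A ↦ CB
    B ↦ A
    C ↦ BA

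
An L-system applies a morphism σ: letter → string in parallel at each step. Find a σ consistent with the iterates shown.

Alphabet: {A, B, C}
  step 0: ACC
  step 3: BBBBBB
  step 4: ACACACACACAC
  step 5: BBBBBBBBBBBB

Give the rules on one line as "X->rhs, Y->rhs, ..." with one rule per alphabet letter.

A->B, B->AC, C->B

  step 4 ⇒ step 5: ACACACACACAC ⇒ B·B·B·B·B·B·B·B·B·B·B·B
    A ↦ B
    C ↦ B
  step 3 ⇒ step 4: BBBBBB ⇒ AC·AC·AC·AC·AC·AC
    B ↦ AC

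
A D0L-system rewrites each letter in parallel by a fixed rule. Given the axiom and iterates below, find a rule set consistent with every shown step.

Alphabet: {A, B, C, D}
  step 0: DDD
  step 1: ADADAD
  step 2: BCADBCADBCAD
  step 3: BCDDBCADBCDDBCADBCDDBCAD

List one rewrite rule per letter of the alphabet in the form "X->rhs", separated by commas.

  step 2 ⇒ step 3: BCADBCADBCAD ⇒ BC·DD·BC·AD·BC·DD·BC·AD·BC·DD·BC·AD
    A ↦ BC
    B ↦ BC
    C ↦ DD
    D ↦ AD

A->BC, B->BC, C->DD, D->AD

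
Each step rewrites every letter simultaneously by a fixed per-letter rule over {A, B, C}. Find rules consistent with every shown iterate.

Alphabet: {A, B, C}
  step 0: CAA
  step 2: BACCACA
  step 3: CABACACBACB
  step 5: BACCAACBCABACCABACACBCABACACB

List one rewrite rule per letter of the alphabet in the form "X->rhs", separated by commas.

A->B, B->CA, C->AC

  step 2 ⇒ step 3: BACCACA ⇒ CA·B·AC·AC·B·AC·B
    A ↦ B
    B ↦ CA
    C ↦ AC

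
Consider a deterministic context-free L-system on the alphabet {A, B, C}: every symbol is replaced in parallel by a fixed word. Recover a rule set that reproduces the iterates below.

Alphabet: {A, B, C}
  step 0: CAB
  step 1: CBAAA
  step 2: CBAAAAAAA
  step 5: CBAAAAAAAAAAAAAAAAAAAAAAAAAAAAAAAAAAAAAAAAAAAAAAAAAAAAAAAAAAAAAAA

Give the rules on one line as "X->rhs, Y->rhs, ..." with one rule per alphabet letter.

  step 1 ⇒ step 2: CBAAA ⇒ CB·A·AA·AA·AA
    A ↦ AA
    B ↦ A
    C ↦ CB

A->AA, B->A, C->CB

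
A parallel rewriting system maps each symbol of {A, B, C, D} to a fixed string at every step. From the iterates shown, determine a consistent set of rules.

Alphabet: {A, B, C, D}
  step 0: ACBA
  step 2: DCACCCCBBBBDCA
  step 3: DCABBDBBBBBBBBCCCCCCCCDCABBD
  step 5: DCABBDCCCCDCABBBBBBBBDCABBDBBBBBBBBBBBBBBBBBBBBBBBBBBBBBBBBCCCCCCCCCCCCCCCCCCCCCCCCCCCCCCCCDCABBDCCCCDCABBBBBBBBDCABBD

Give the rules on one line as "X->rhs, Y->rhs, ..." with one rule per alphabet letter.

A->D, B->CC, C->BB, D->DCA

  step 2 ⇒ step 3: DCACCCCBBBBDCA ⇒ DCA·BB·D·BB·BB·BB·BB·CC·CC·CC·CC·DCA·BB·D
    A ↦ D
    B ↦ CC
    C ↦ BB
    D ↦ DCA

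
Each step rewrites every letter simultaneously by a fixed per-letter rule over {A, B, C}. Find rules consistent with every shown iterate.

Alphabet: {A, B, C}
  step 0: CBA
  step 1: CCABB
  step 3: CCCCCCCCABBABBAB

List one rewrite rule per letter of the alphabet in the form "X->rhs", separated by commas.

A->B, B->AB, C->CC

  step 0 ⇒ step 1: CBA ⇒ CC·AB·B
    A ↦ B
    B ↦ AB
    C ↦ CC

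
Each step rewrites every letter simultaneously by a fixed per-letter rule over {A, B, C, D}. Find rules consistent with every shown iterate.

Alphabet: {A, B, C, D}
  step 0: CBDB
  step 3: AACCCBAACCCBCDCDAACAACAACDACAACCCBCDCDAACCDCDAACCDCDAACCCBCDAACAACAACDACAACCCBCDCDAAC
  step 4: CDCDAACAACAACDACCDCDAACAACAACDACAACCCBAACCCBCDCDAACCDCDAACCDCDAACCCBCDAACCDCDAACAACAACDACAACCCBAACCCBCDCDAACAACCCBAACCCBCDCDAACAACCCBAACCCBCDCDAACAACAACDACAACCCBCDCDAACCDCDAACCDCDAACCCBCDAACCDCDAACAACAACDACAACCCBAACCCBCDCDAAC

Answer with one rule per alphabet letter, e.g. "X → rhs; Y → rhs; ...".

  step 3 ⇒ step 4: AACCCBAACCCBCDCDAACAACAACDACAACCCBCDCDAACCDCDAACCDCDAACCCBCDAACAACAACDACAACCCBCDCDAAC ⇒ CD·CD·AAC·AAC·AAC·DAC·CD·CD·AAC·AAC·AAC·DAC·AAC·CCB·AAC·CCB·CD·CD·AAC·CD·CD·AAC·CD·CD·AAC·CCB·CD·AAC·CD·CD·AAC·AAC·AAC·DAC·AAC·CCB·AAC·CCB·CD·CD·AAC·AAC·CCB·AAC·CCB·CD·CD·AAC·AAC·CCB·AAC·CCB·CD·CD·AAC·AAC·AAC·DAC·AAC·CCB·CD·CD·AAC·CD·CD·AAC·CD·CD·AAC·CCB·CD·AAC·CD·CD·AAC·AAC·AAC·DAC·AAC·CCB·AAC·CCB·CD·CD·AAC
    A ↦ CD
    B ↦ DAC
    C ↦ AAC
    D ↦ CCB

A->CD, B->DAC, C->AAC, D->CCB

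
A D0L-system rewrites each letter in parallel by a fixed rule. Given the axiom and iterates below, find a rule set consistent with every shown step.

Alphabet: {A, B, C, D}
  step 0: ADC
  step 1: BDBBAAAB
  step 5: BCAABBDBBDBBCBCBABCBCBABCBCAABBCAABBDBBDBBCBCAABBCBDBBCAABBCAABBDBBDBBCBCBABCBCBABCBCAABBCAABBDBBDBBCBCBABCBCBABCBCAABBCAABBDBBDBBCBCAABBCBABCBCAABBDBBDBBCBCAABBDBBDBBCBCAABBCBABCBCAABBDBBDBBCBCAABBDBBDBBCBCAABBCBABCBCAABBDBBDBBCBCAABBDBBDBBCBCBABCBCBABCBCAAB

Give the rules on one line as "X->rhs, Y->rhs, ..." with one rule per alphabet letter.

A->BDB, B->BC, C->AAB, D->BA

  step 0 ⇒ step 1: ADC ⇒ BDB·BA·AAB
    A ↦ BDB
    C ↦ AAB
    D ↦ BA
    B ↦ BC  (constrained at step 1)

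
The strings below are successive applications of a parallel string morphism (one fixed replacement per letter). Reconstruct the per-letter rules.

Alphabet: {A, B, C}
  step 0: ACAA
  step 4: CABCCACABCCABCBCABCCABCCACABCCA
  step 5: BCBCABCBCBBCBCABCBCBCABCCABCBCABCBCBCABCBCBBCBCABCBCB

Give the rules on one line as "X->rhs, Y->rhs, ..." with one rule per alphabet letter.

A->B, B->CA, C->BC

  step 4 ⇒ step 5: CABCCACABCCABCBCABCCABCCACABCCA ⇒ BC·B·CA·BC·BC·B·BC·B·CA·BC·BC·B·CA·BC·CA·BC·B·CA·BC·BC·B·CA·BC·BC·B·BC·B·CA·BC·BC·B
    A ↦ B
    B ↦ CA
    C ↦ BC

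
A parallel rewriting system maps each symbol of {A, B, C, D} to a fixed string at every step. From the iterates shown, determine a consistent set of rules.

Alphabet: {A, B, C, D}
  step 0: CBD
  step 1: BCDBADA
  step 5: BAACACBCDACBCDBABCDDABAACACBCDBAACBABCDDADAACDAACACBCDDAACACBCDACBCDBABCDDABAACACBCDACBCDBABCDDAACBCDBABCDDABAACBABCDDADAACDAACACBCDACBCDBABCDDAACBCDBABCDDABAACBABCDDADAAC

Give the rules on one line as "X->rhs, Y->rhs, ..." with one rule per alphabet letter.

  step 0 ⇒ step 1: CBD ⇒ BCD·BA·DA
    B ↦ BA
    C ↦ BCD
    D ↦ DA
    A ↦ AC  (constrained at step 1)

A->AC, B->BA, C->BCD, D->DA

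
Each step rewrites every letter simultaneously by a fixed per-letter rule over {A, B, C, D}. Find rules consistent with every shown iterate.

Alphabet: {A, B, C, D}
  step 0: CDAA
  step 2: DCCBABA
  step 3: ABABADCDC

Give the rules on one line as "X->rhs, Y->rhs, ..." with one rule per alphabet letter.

A->C, B->D, C->BA, D->A

  step 2 ⇒ step 3: DCCBABA ⇒ A·BA·BA·D·C·D·C
    A ↦ C
    B ↦ D
    C ↦ BA
    D ↦ A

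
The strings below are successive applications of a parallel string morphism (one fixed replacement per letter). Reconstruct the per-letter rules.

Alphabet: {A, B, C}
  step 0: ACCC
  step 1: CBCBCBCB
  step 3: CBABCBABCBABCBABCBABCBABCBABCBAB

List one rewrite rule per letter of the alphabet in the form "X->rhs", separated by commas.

  step 0 ⇒ step 1: ACCC ⇒ CB·CB·CB·CB
    A ↦ CB
    C ↦ CB
    B ↦ AB  (constrained at step 1)

A->CB, B->AB, C->CB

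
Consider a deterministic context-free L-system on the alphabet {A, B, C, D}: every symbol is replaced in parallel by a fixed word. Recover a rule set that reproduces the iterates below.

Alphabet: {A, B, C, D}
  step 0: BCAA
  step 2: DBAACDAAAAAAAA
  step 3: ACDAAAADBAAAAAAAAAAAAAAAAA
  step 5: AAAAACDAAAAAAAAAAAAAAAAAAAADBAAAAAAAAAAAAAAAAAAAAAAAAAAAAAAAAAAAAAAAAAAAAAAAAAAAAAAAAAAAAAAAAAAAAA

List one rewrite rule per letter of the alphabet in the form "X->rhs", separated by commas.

A->AA, B->CD, C->DB, D->A

  step 2 ⇒ step 3: DBAACDAAAAAAAA ⇒ A·CD·AA·AA·DB·A·AA·AA·AA·AA·AA·AA·AA·AA
    A ↦ AA
    B ↦ CD
    C ↦ DB
    D ↦ A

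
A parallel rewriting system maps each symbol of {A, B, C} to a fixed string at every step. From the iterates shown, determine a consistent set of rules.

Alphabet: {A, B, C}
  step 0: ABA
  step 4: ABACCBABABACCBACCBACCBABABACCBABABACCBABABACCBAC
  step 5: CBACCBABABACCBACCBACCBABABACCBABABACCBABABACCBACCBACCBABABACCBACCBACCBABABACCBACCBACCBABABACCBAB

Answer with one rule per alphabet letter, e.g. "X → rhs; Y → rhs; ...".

  step 4 ⇒ step 5: ABACCBABABACCBACCBACCBABABACCBABABACCBABABACCBAC ⇒ CB·AC·CB·AB·AB·AC·CB·AC·CB·AC·CB·AB·AB·AC·CB·AB·AB·AC·CB·AB·AB·AC·CB·AC·CB·AC·CB·AB·AB·AC·CB·AC·CB·AC·CB·AB·AB·AC·CB·AC·CB·AC·CB·AB·AB·AC·CB·AB
    A ↦ CB
    B ↦ AC
    C ↦ AB

A->CB, B->AC, C->AB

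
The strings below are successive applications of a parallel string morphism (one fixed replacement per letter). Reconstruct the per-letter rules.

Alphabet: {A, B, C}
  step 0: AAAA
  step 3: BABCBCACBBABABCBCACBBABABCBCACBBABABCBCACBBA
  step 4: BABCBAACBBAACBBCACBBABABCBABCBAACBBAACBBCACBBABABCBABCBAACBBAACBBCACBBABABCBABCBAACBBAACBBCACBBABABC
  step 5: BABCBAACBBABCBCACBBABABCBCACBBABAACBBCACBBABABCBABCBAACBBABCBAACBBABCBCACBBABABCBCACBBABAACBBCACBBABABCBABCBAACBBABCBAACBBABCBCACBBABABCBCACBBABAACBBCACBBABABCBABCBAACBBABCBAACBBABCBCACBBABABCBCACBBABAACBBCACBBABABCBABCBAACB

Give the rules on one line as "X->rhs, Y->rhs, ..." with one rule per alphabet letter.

A->BC, B->BA, C->ACB

  step 4 ⇒ step 5: BABCBAACBBAACBBCACBBABABCBABCBAACBBAACBBCACBBABABCBABCBAACBBAACBBCACBBABABCBABCBAACBBAACBBCACBBABABC ⇒ BA·BC·BA·ACB·BA·BC·BC·ACB·BA·BA·BC·BC·ACB·BA·BA·ACB·BC·ACB·BA·BA·BC·BA·BC·BA·ACB·BA·BC·BA·ACB·BA·BC·BC·ACB·BA·BA·BC·BC·ACB·BA·BA·ACB·BC·ACB·BA·BA·BC·BA·BC·BA·ACB·BA·BC·BA·ACB·BA·BC·BC·ACB·BA·BA·BC·BC·ACB·BA·BA·ACB·BC·ACB·BA·BA·BC·BA·BC·BA·ACB·BA·BC·BA·ACB·BA·BC·BC·ACB·BA·BA·BC·BC·ACB·BA·BA·ACB·BC·ACB·BA·BA·BC·BA·BC·BA·ACB
    A ↦ BC
    B ↦ BA
    C ↦ ACB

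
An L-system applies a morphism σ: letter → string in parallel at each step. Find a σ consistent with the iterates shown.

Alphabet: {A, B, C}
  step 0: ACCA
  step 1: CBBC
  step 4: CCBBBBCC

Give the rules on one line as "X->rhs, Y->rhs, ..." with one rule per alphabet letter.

A->C, B->AA, C->B

  step 0 ⇒ step 1: ACCA ⇒ C·B·B·C
    A ↦ C
    C ↦ B
    B ↦ AA  (constrained at step 1)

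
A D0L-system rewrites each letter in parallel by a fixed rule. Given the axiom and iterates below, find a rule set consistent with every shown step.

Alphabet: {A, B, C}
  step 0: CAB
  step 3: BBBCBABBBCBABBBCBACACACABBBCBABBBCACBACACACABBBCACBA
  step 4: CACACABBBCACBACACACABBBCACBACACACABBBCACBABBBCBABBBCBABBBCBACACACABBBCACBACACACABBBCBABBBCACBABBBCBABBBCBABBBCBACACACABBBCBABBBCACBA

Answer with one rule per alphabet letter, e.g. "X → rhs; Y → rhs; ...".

  step 3 ⇒ step 4: BBBCBABBBCBABBBCBACACACABBBCBABBBCACBACACACABBBCACBA ⇒ CA·CA·CA·BBB·CA·CBA·CA·CA·CA·BBB·CA·CBA·CA·CA·CA·BBB·CA·CBA·BBB·CBA·BBB·CBA·BBB·CBA·CA·CA·CA·BBB·CA·CBA·CA·CA·CA·BBB·CBA·BBB·CA·CBA·BBB·CBA·BBB·CBA·BBB·CBA·CA·CA·CA·BBB·CBA·BBB·CA·CBA
    A ↦ CBA
    B ↦ CA
    C ↦ BBB

A->CBA, B->CA, C->BBB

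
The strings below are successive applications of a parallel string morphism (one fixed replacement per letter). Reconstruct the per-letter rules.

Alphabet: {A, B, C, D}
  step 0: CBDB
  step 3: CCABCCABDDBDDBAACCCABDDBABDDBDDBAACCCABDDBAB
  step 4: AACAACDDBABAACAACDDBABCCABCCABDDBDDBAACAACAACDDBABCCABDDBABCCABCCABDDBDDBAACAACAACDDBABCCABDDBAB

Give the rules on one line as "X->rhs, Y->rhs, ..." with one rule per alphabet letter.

A->DDB, B->AB, C->AAC, D->C

  step 3 ⇒ step 4: CCABCCABDDBDDBAACCCABDDBABDDBDDBAACCCABDDBAB ⇒ AAC·AAC·DDB·AB·AAC·AAC·DDB·AB·C·C·AB·C·C·AB·DDB·DDB·AAC·AAC·AAC·DDB·AB·C·C·AB·DDB·AB·C·C·AB·C·C·AB·DDB·DDB·AAC·AAC·AAC·DDB·AB·C·C·AB·DDB·AB
    A ↦ DDB
    B ↦ AB
    C ↦ AAC
    D ↦ C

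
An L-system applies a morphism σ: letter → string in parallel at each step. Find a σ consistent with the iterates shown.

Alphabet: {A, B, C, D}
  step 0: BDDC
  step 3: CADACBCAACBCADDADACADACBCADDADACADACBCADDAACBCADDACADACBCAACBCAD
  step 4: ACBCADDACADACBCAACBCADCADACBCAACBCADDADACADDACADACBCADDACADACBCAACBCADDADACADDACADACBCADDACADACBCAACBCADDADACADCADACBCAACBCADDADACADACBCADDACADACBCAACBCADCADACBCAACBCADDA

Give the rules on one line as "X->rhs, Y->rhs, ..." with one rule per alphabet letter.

  step 3 ⇒ step 4: CADACBCAACBCADDADACADACBCADDADACADACBCADDAACBCADDACADACBCAACBCAD ⇒ ACB·CAD·DA·CAD·ACB·CA·ACB·CAD·CAD·ACB·CA·ACB·CAD·DA·DA·CAD·DA·CAD·ACB·CAD·DA·CAD·ACB·CA·ACB·CAD·DA·DA·CAD·DA·CAD·ACB·CAD·DA·CAD·ACB·CA·ACB·CAD·DA·DA·CAD·CAD·ACB·CA·ACB·CAD·DA·DA·CAD·ACB·CAD·DA·CAD·ACB·CA·ACB·CAD·CAD·ACB·CA·ACB·CAD·DA
    A ↦ CAD
    B ↦ CA
    C ↦ ACB
    D ↦ DA

A->CAD, B->CA, C->ACB, D->DA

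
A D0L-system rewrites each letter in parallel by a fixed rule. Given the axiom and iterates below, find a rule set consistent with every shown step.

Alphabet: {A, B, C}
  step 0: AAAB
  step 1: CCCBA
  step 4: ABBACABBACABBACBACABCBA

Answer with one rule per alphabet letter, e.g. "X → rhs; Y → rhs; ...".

A->C, B->BA, C->AB

  step 0 ⇒ step 1: AAAB ⇒ C·C·C·BA
    A ↦ C
    B ↦ BA
    C ↦ AB  (constrained at step 1)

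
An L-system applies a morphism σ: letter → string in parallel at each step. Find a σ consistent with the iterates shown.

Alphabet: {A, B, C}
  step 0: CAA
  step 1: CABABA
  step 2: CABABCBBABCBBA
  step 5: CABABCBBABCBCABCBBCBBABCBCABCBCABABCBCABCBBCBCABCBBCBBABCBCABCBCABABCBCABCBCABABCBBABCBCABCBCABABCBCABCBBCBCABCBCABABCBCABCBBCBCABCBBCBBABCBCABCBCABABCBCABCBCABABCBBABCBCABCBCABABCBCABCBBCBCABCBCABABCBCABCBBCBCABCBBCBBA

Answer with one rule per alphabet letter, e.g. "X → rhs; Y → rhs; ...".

  step 1 ⇒ step 2: CABABA ⇒ CA·BA·BCB·BA·BCB·BA
    A ↦ BA
    B ↦ BCB
    C ↦ CA

A->BA, B->BCB, C->CA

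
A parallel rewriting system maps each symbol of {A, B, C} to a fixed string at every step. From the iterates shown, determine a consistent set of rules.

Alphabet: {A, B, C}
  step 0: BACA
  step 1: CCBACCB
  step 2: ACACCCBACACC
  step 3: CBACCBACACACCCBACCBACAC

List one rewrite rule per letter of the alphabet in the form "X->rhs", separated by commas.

A->CB, B->C, C->AC

  step 2 ⇒ step 3: ACACCCBACACC ⇒ CB·AC·CB·AC·AC·AC·C·CB·AC·CB·AC·AC
    A ↦ CB
    B ↦ C
    C ↦ AC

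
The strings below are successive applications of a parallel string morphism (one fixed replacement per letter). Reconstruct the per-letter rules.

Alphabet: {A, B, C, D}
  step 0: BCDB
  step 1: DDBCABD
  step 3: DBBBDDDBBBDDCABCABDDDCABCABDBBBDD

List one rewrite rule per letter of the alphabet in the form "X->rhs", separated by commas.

  step 0 ⇒ step 1: BCDB ⇒ D·DB·CAB·D
    B ↦ D
    C ↦ DB
    D ↦ CAB
    A ↦ BBD  (constrained at step 1)

A->BBD, B->D, C->DB, D->CAB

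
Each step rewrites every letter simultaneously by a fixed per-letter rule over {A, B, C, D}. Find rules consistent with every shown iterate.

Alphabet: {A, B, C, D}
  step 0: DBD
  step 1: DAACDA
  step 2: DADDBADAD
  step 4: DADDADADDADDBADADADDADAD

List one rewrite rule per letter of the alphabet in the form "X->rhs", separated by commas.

  step 1 ⇒ step 2: DAACDA ⇒ DA·D·D·BA·DA·D
    A ↦ D
    C ↦ BA
    D ↦ DA
  step 0 ⇒ step 1: DBD ⇒ DA·AC·DA
    B ↦ AC

A->D, B->AC, C->BA, D->DA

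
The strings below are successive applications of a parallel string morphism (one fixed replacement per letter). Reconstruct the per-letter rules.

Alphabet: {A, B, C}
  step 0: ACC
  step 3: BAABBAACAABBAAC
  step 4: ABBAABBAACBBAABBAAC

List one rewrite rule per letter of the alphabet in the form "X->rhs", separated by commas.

  step 3 ⇒ step 4: BAABBAACAABBAAC ⇒ A·B·B·A·A·B·B·AAC·B·B·A·A·B·B·AAC
    A ↦ B
    B ↦ A
    C ↦ AAC

A->B, B->A, C->AAC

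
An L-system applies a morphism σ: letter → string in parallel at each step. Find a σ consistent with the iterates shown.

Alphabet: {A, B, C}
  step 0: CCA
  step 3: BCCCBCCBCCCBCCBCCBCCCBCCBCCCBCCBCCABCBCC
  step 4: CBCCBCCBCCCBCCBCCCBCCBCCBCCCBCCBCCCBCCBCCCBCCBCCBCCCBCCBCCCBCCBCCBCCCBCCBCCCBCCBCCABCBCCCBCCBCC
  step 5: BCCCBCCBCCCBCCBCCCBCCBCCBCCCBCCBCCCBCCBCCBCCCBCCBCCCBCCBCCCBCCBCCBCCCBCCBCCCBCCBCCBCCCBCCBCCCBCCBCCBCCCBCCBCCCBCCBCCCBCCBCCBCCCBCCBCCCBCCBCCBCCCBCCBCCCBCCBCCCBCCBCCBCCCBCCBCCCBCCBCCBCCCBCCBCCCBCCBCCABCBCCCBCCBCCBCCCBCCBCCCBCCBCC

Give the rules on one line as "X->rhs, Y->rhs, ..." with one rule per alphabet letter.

A->AB, B->C, C->BCC

  step 4 ⇒ step 5: CBCCBCCBCCCBCCBCCCBCCBCCBCCCBCCBCCCBCCBCCCBCCBCCBCCCBCCBCCCBCCBCCBCCCBCCBCCCBCCBCCABCBCCCBCCBCC ⇒ BCC·C·BCC·BCC·C·BCC·BCC·C·BCC·BCC·BCC·C·BCC·BCC·C·BCC·BCC·BCC·C·BCC·BCC·C·BCC·BCC·C·BCC·BCC·BCC·C·BCC·BCC·C·BCC·BCC·BCC·C·BCC·BCC·C·BCC·BCC·BCC·C·BCC·BCC·C·BCC·BCC·C·BCC·BCC·BCC·C·BCC·BCC·C·BCC·BCC·BCC·C·BCC·BCC·C·BCC·BCC·C·BCC·BCC·BCC·C·BCC·BCC·C·BCC·BCC·BCC·C·BCC·BCC·C·BCC·BCC·AB·C·BCC·C·BCC·BCC·BCC·C·BCC·BCC·C·BCC·BCC
    A ↦ AB
    B ↦ C
    C ↦ BCC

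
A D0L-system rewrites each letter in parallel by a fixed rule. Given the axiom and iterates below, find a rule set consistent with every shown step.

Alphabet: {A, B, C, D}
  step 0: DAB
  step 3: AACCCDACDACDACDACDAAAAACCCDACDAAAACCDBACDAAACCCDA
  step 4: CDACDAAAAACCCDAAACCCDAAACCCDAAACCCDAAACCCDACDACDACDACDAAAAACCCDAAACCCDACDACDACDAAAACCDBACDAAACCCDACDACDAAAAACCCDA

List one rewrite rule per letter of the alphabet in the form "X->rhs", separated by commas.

  step 3 ⇒ step 4: AACCCDACDACDACDACDAAAAACCCDACDAAAACCDBACDAAACCCDA ⇒ CDA·CDA·A·A·A·ACC·CDA·A·ACC·CDA·A·ACC·CDA·A·ACC·CDA·A·ACC·CDA·CDA·CDA·CDA·CDA·A·A·A·ACC·CDA·A·ACC·CDA·CDA·CDA·CDA·A·A·ACC·DBA·CDA·A·ACC·CDA·CDA·CDA·A·A·A·ACC·CDA
    A ↦ CDA
    B ↦ DBA
    C ↦ A
    D ↦ ACC

A->CDA, B->DBA, C->A, D->ACC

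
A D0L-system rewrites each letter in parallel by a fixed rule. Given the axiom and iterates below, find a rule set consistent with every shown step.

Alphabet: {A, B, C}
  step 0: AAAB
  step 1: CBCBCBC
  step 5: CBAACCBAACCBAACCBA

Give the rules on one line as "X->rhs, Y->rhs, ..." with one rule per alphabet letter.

  step 0 ⇒ step 1: AAAB ⇒ CB·CB·CB·C
    A ↦ CB
    B ↦ C
    C ↦ A  (constrained at step 1)

A->CB, B->C, C->A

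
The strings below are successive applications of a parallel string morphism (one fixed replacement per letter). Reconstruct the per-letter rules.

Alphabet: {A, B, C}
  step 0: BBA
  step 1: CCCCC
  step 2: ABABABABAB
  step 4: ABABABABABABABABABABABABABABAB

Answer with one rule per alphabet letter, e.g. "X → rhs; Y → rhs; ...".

A->C, B->CC, C->AB

  step 1 ⇒ step 2: CCCCC ⇒ AB·AB·AB·AB·AB
    C ↦ AB
  step 0 ⇒ step 1: BBA ⇒ CC·CC·C
    A ↦ C
  step 0 ⇒ step 1: BBA ⇒ CC·CC·C
    B ↦ CC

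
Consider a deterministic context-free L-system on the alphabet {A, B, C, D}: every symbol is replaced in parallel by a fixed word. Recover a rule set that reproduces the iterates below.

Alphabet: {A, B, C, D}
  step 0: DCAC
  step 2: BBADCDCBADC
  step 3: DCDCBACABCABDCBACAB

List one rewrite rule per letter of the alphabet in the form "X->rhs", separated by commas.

  step 2 ⇒ step 3: BBADCDCBADC ⇒ DC·DC·BA·CA·B·CA·B·DC·BA·CA·B
    A ↦ BA
    B ↦ DC
    C ↦ B
    D ↦ CA

A->BA, B->DC, C->B, D->CA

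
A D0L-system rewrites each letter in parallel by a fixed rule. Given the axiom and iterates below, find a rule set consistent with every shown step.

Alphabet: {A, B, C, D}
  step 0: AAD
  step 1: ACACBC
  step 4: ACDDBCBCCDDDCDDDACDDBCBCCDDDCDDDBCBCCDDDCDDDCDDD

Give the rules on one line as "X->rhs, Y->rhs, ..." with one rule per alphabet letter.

A->AC, B->CD, C->DD, D->BC

  step 0 ⇒ step 1: AAD ⇒ AC·AC·BC
    A ↦ AC
    D ↦ BC
    B ↦ CD  (constrained at step 1)
    C ↦ DD  (constrained at step 1)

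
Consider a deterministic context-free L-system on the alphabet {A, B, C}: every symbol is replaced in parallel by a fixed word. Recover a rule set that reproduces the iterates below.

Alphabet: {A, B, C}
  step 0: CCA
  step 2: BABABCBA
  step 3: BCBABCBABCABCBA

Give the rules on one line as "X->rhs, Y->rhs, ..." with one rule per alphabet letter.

A->BA, B->BC, C->A

  step 2 ⇒ step 3: BABABCBA ⇒ BC·BA·BC·BA·BC·A·BC·BA
    A ↦ BA
    B ↦ BC
    C ↦ A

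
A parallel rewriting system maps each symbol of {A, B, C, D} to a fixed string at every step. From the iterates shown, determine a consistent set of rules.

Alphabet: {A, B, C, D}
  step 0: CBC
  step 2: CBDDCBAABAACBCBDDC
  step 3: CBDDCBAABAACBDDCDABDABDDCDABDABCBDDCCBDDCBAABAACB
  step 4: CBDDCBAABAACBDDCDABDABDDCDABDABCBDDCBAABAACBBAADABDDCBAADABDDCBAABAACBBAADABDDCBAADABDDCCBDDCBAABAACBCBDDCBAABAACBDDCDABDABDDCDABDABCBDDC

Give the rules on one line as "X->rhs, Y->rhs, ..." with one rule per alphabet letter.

A->DAB, B->DDC, C->CB, D->BAA

  step 3 ⇒ step 4: CBDDCBAABAACBDDCDABDABDDCDABDABCBDDCCBDDCBAABAACB ⇒ CB·DDC·BAA·BAA·CB·DDC·DAB·DAB·DDC·DAB·DAB·CB·DDC·BAA·BAA·CB·BAA·DAB·DDC·BAA·DAB·DDC·BAA·BAA·CB·BAA·DAB·DDC·BAA·DAB·DDC·CB·DDC·BAA·BAA·CB·CB·DDC·BAA·BAA·CB·DDC·DAB·DAB·DDC·DAB·DAB·CB·DDC
    A ↦ DAB
    B ↦ DDC
    C ↦ CB
    D ↦ BAA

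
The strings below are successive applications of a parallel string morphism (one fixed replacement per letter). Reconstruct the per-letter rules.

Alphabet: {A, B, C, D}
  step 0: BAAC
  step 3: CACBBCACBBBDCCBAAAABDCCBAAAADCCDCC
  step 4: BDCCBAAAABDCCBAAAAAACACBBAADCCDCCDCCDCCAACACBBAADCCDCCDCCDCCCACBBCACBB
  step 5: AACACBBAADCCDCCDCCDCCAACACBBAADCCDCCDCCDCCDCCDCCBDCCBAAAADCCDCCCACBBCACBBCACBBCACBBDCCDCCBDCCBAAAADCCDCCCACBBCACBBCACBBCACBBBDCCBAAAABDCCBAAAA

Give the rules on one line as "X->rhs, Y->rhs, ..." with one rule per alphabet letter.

A->DCC, B->AA, C->B, D->CAC

  step 4 ⇒ step 5: BDCCBAAAABDCCBAAAAAACACBBAADCCDCCDCCDCCAACACBBAADCCDCCDCCDCCCACBBCACBB ⇒ AA·CAC·B·B·AA·DCC·DCC·DCC·DCC·AA·CAC·B·B·AA·DCC·DCC·DCC·DCC·DCC·DCC·B·DCC·B·AA·AA·DCC·DCC·CAC·B·B·CAC·B·B·CAC·B·B·CAC·B·B·DCC·DCC·B·DCC·B·AA·AA·DCC·DCC·CAC·B·B·CAC·B·B·CAC·B·B·CAC·B·B·B·DCC·B·AA·AA·B·DCC·B·AA·AA
    A ↦ DCC
    B ↦ AA
    C ↦ B
    D ↦ CAC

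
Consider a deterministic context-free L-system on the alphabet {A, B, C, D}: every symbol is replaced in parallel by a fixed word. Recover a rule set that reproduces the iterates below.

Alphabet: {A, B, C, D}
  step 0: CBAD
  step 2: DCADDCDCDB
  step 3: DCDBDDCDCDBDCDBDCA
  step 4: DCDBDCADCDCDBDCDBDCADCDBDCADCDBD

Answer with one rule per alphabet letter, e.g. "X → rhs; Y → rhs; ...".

A->D, B->A, C->DB, D->DC

  step 3 ⇒ step 4: DCDBDDCDCDBDCDBDCA ⇒ DC·DB·DC·A·DC·DC·DB·DC·DB·DC·A·DC·DB·DC·A·DC·DB·D
    A ↦ D
    B ↦ A
    C ↦ DB
    D ↦ DC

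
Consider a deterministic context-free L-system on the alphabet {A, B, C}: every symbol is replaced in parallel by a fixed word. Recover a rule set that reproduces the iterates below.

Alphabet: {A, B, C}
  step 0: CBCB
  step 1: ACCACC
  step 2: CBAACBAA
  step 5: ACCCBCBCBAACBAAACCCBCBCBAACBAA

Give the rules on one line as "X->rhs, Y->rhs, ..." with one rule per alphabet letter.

A->CB, B->CC, C->A

  step 1 ⇒ step 2: ACCACC ⇒ CB·A·A·CB·A·A
    A ↦ CB
    C ↦ A
  step 0 ⇒ step 1: CBCB ⇒ A·CC·A·CC
    B ↦ CC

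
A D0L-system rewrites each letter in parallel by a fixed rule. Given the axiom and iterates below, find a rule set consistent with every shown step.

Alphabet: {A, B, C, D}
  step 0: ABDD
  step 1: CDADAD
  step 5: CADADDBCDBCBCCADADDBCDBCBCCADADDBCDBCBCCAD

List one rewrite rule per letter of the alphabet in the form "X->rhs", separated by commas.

  step 0 ⇒ step 1: ABDD ⇒ C·D·AD·AD
    A ↦ C
    B ↦ D
    D ↦ AD
    C ↦ BC  (constrained at step 1)

A->C, B->D, C->BC, D->AD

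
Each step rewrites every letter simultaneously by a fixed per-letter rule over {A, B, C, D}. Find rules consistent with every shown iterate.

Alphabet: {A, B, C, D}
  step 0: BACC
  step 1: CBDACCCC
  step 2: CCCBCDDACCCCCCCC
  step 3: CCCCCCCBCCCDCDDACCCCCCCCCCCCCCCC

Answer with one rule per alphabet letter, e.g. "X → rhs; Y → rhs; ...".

  step 2 ⇒ step 3: CCCBCDDACCCCCCCC ⇒ CC·CC·CC·CB·CC·CD·CD·DA·CC·CC·CC·CC·CC·CC·CC·CC
    A ↦ DA
    B ↦ CB
    C ↦ CC
    D ↦ CD

A->DA, B->CB, C->CC, D->CD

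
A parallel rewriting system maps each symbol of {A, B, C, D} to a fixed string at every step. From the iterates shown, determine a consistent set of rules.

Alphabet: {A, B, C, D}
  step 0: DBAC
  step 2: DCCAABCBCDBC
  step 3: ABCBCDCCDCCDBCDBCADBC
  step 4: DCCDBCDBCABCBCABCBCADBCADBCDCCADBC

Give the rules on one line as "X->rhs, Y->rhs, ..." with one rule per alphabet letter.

A->DCC, B->D, C->BC, D->A

  step 3 ⇒ step 4: ABCBCDCCDCCDBCDBCADBC ⇒ DCC·D·BC·D·BC·A·BC·BC·A·BC·BC·A·D·BC·A·D·BC·DCC·A·D·BC
    A ↦ DCC
    B ↦ D
    C ↦ BC
    D ↦ A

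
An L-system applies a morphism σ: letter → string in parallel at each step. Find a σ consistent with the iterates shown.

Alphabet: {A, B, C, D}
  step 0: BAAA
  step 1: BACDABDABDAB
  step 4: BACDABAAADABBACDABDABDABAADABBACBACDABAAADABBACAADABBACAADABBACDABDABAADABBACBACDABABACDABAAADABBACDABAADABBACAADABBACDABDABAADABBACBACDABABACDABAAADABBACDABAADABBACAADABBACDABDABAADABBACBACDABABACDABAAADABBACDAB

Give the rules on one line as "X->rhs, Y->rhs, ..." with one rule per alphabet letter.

  step 0 ⇒ step 1: BAAA ⇒ BAC·DAB·DAB·DAB
    A ↦ DAB
    B ↦ BAC
    C ↦ A  (constrained at step 1)
    D ↦ AA  (constrained at step 1)

A->DAB, B->BAC, C->A, D->AA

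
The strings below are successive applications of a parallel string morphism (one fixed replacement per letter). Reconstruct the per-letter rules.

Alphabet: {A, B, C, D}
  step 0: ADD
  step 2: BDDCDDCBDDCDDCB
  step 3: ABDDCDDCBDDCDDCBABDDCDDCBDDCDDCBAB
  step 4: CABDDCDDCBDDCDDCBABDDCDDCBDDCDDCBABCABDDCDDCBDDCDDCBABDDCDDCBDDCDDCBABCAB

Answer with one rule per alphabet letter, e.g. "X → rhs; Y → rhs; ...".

  step 3 ⇒ step 4: ABDDCDDCBDDCDDCBABDDCDDCBDDCDDCBAB ⇒ C·AB·DDC·DDC·B·DDC·DDC·B·AB·DDC·DDC·B·DDC·DDC·B·AB·C·AB·DDC·DDC·B·DDC·DDC·B·AB·DDC·DDC·B·DDC·DDC·B·AB·C·AB
    A ↦ C
    B ↦ AB
    C ↦ B
    D ↦ DDC

A->C, B->AB, C->B, D->DDC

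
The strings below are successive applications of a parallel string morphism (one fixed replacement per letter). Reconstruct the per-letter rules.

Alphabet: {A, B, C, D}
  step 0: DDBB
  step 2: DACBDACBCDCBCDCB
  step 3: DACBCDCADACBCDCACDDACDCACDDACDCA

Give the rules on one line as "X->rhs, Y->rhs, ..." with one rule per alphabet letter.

A->CB, B->CA, C->CD, D->DA

  step 2 ⇒ step 3: DACBDACBCDCBCDCB ⇒ DA·CB·CD·CA·DA·CB·CD·CA·CD·DA·CD·CA·CD·DA·CD·CA
    A ↦ CB
    B ↦ CA
    C ↦ CD
    D ↦ DA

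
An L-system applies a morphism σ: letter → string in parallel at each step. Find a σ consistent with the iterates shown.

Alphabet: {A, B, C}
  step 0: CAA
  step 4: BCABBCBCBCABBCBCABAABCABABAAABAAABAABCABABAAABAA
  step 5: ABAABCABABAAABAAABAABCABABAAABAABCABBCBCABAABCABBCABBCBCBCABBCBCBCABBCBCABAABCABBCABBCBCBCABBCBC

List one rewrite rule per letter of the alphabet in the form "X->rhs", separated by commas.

A->BC, B->AB, C->AA

  step 4 ⇒ step 5: BCABBCBCBCABBCBCABAABCABABAAABAAABAABCABABAAABAA ⇒ AB·AA·BC·AB·AB·AA·AB·AA·AB·AA·BC·AB·AB·AA·AB·AA·BC·AB·BC·BC·AB·AA·BC·AB·BC·AB·BC·BC·BC·AB·BC·BC·BC·AB·BC·BC·AB·AA·BC·AB·BC·AB·BC·BC·BC·AB·BC·BC
    A ↦ BC
    B ↦ AB
    C ↦ AA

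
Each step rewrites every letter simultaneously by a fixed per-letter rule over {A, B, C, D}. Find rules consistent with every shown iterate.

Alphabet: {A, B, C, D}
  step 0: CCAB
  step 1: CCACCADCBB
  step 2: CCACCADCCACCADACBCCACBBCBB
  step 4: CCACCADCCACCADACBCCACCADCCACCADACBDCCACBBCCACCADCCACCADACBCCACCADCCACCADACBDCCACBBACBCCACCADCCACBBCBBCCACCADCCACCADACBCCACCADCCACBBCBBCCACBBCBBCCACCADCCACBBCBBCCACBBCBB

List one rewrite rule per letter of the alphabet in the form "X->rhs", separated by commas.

  step 1 ⇒ step 2: CCACCADCBB ⇒ CCA·CCA·D·CCA·CCA·D·ACB·CCA·CBB·CBB
    A ↦ D
    B ↦ CBB
    C ↦ CCA
    D ↦ ACB

A->D, B->CBB, C->CCA, D->ACB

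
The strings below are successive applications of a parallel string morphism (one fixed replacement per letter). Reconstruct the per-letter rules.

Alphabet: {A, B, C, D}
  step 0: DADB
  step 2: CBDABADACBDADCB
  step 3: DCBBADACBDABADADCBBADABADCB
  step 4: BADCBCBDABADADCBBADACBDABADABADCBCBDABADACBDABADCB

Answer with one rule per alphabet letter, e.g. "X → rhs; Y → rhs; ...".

A->DA, B->CB, C->D, D->BA

  step 3 ⇒ step 4: DCBBADACBDABADADCBBADABADCB ⇒ BA·D·CB·CB·DA·BA·DA·D·CB·BA·DA·CB·DA·BA·DA·BA·D·CB·CB·DA·BA·DA·CB·DA·BA·D·CB
    A ↦ DA
    B ↦ CB
    C ↦ D
    D ↦ BA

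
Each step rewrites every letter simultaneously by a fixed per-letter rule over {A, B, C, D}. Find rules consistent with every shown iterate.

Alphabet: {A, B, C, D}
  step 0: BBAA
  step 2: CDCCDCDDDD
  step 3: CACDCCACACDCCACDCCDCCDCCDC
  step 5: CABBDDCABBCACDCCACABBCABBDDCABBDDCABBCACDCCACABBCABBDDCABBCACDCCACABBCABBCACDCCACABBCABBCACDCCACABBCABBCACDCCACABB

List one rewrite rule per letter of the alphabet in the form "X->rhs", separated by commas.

A->BB, B->D, C->CA, D->CDC

  step 2 ⇒ step 3: CDCCDCDDDD ⇒ CA·CDC·CA·CA·CDC·CA·CDC·CDC·CDC·CDC
    C ↦ CA
    D ↦ CDC
    A ↦ BB  (constrained at step 0)
    B ↦ D  (constrained at step 0)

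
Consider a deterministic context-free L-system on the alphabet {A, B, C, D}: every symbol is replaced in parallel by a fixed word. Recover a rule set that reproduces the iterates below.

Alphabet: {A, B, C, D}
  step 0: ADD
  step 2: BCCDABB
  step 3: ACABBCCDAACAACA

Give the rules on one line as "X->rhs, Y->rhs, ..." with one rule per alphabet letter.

A->CDA, B->ACA, C->B, D->C

  step 2 ⇒ step 3: BCCDABB ⇒ ACA·B·B·C·CDA·ACA·ACA
    A ↦ CDA
    B ↦ ACA
    C ↦ B
    D ↦ C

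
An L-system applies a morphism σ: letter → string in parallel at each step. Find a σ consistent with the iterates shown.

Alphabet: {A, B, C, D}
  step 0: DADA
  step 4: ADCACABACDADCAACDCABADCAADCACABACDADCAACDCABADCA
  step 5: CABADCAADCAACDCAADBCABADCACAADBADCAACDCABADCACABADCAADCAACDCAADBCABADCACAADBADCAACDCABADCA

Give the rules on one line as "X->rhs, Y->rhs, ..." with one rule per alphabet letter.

A->CA, B->ACD, C->AD, D->B

  step 4 ⇒ step 5: ADCACABACDADCAACDCABADCAADCACABACDADCAACDCABADCA ⇒ CA·B·AD·CA·AD·CA·ACD·CA·AD·B·CA·B·AD·CA·CA·AD·B·AD·CA·ACD·CA·B·AD·CA·CA·B·AD·CA·AD·CA·ACD·CA·AD·B·CA·B·AD·CA·CA·AD·B·AD·CA·ACD·CA·B·AD·CA
    A ↦ CA
    B ↦ ACD
    C ↦ AD
    D ↦ B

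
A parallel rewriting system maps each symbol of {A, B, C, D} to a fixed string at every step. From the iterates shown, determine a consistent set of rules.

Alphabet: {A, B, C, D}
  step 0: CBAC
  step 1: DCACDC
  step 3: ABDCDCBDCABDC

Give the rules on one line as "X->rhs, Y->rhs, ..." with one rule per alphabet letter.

  step 0 ⇒ step 1: CBAC ⇒ DC·A·C·DC
    A ↦ C
    B ↦ A
    C ↦ DC
    D ↦ B  (constrained at step 1)

A->C, B->A, C->DC, D->B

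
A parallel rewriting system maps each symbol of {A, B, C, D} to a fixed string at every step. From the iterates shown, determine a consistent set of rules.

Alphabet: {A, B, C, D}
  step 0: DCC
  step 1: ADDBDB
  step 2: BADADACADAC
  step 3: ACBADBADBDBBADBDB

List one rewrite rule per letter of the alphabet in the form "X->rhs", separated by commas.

  step 2 ⇒ step 3: BADADACADAC ⇒ AC·B·AD·B·AD·B·DB·B·AD·B·DB
    A ↦ B
    B ↦ AC
    C ↦ DB
    D ↦ AD

A->B, B->AC, C->DB, D->AD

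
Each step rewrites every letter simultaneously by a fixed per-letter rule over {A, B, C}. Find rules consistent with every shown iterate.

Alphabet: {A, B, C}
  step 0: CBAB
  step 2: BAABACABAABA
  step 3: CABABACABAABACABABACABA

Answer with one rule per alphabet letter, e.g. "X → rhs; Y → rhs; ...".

A->BA, B->CA, C->A

  step 2 ⇒ step 3: BAABACABAABA ⇒ CA·BA·BA·CA·BA·A·BA·CA·BA·BA·CA·BA
    A ↦ BA
    B ↦ CA
    C ↦ A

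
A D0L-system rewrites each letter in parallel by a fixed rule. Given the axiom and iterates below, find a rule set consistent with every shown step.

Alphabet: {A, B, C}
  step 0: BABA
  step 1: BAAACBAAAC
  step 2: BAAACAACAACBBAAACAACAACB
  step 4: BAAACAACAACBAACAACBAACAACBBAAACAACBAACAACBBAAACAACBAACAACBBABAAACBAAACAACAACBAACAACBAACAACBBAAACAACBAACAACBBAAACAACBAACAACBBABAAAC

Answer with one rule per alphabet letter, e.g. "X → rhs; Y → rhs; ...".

  step 1 ⇒ step 2: BAAACBAAAC ⇒ BA·AAC·AAC·AAC·B·BA·AAC·AAC·AAC·B
    A ↦ AAC
    B ↦ BA
    C ↦ B

A->AAC, B->BA, C->B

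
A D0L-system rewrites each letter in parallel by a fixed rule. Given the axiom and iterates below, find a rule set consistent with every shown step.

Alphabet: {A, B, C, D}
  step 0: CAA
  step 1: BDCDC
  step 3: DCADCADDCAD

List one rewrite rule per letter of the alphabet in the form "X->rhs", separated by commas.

A->DC, B->AD, C->B, D->A

  step 0 ⇒ step 1: CAA ⇒ B·DC·DC
    A ↦ DC
    C ↦ B
    B ↦ AD  (constrained at step 1)
    D ↦ A  (constrained at step 1)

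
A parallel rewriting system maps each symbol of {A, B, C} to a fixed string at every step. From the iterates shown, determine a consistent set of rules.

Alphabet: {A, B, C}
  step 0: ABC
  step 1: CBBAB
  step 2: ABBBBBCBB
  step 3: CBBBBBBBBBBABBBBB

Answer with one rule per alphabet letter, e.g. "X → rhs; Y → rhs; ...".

A->C, B->BB, C->AB

  step 2 ⇒ step 3: ABBBBBCBB ⇒ C·BB·BB·BB·BB·BB·AB·BB·BB
    A ↦ C
    B ↦ BB
    C ↦ AB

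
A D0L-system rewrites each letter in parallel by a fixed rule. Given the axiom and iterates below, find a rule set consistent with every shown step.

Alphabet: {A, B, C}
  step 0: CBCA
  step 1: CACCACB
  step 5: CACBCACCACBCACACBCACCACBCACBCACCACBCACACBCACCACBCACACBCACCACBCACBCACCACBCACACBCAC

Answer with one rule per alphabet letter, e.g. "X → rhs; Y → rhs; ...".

  step 0 ⇒ step 1: CBCA ⇒ CA·C·CA·CB
    A ↦ CB
    B ↦ C
    C ↦ CA

A->CB, B->C, C->CA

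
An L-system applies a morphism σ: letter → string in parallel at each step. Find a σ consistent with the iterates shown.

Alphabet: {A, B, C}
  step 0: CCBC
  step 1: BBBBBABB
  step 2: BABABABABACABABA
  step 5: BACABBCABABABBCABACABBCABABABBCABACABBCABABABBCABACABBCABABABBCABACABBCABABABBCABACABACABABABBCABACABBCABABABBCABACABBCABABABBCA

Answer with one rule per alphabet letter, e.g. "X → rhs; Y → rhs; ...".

  step 1 ⇒ step 2: BBBBBABB ⇒ BA·BA·BA·BA·BA·CA·BA·BA
    A ↦ CA
    B ↦ BA
  step 0 ⇒ step 1: CCBC ⇒ BB·BB·BA·BB
    C ↦ BB

A->CA, B->BA, C->BB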